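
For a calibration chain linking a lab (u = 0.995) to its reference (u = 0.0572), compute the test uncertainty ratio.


TUR = u_lab / u_ref
= 0.995 / 0.0572
= 17.3951

17.3951


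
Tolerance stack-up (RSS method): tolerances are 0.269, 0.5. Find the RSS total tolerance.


RSS = sqrt(0.269^2 + 0.5^2)
= sqrt(0.322361)
= 0.5678

0.5678


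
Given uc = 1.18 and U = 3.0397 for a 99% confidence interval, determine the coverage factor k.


k = U / uc
k = 3.0397 / 1.18
k = 2.576

2.576


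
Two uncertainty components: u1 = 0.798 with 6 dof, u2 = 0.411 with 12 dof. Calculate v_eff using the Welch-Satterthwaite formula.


uc = sqrt(u1^2 + u2^2) = sqrt(0.798^2 + 0.411^2) = 0.89762186
v_eff = uc^4 / (u1^4/v1 + u2^4/v2)
= 0.89762186^4 / (0.798^4/6 + 0.411^4/12)
= 0.64919278 / 0.069964414
v_eff = 9.2789

9.2789


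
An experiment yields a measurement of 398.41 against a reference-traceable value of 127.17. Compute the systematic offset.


Systematic error = measured - true
= 398.41 - 127.17
= 271.2400

271.2400


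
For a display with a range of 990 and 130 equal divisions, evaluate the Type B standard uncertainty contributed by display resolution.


resolution = range / divisions
resolution = 990 / 130 = 7.6153846
u_res = resolution / (2*sqrt(3))
u_res = 7.6153846 / 3.4641016
u_res = 2.1984

2.1984


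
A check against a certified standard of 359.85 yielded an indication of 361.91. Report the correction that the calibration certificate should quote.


Correction = standard - reading
= 359.85 - 361.91
= -2.0600

-2.0600


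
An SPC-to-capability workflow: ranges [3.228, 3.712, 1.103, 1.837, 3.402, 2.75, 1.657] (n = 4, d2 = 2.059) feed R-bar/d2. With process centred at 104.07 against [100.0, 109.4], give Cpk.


R_bar = (3.228 + 3.712 + 1.103 + 1.837 + 3.402 + 2.75 + 1.657) / 7 = 2.527
sigma = R_bar / d2 = 2.527 / 2.059 = 1.2272948
Cp = (USL - LSL)/(6*sigma) = (109.4 - 100.0)/(6*1.2272948) = 1.2765
Cpu = (109.4 - 104.07)/(3*1.2272948) = 1.4476
Cpl = (104.07 - 100.0)/(3*1.2272948) = 1.1054
Cpk = min(Cpu, Cpl) = 1.1054

1.1054


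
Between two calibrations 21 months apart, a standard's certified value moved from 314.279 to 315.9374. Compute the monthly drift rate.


rate = (v2 - v1) / months
= (315.9374 - 314.279) / 21
= 1.6584 / 21
= 0.0790

0.0790


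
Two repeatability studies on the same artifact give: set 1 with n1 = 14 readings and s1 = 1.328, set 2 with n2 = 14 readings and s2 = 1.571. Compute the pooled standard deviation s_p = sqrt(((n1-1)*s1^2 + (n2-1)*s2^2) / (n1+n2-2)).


s_p = sqrt(((n1-1)*s1^2 + (n2-1)*s2^2) / (n1+n2-2))
numerator = (14-1)*1.328^2 + (14-1)*1.571^2 = 22.926592 + 32.084533 = 55.011125
denominator = 14 + 14 - 2 = 26
s_p^2 = 55.011125 / 26 = 2.1158125
s_p = sqrt(2.1158125) = 1.4546

1.4546


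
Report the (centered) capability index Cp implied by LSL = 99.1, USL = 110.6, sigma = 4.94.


Cp = (USL - LSL) / (6 * sigma)
= (110.6 - 99.1) / (6 * 4.94)
= 11.5000 / 29.6400
= 0.3880

0.3880


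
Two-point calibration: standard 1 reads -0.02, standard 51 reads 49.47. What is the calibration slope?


slope = (y2 - y1) / (x2 - x1)
= (49.47 - -0.02) / (51 - 1)
= 49.4900 / 50
= 0.9898

0.9898


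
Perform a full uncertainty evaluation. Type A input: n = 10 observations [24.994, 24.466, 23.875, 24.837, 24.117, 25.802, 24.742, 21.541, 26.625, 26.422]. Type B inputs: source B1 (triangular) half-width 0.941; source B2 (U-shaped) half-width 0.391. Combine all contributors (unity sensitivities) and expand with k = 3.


mean = (24.994 + 24.466 + 23.875 + 24.837 + 24.117 + 25.802 + 24.742 + 21.541 + 26.625 + 26.422) / 10 = 24.7421
s = sqrt(sum((x - mean)^2)/(n-1)) = 1.4540789
u_A = s / sqrt(n) = 1.4540789 / sqrt(10) = 0.45982012
u_B1 = 0.941 / sqrt(6) = 0.38416164
u_B2 = 0.391 / sqrt(2) = 0.27647875
uc = sqrt(0.45982012^2 + 0.38416164^2 + 0.27647875^2) = 0.6598903
U = k * uc = 3 * 0.6598903
U = 1.9797

1.9797


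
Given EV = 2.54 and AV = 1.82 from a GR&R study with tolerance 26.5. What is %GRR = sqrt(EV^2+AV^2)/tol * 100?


GRR = sqrt(EV^2 + AV^2) = sqrt(2.54^2 + 1.82^2) = 3.12474
%GRR = GRR / tol * 100 = 3.12474 / 26.5 * 100
%GRR = 11.7915

11.7915


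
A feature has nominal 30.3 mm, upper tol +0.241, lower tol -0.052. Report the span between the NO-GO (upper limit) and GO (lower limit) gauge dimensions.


GO = nominal - lower_tol (smallest hole = maximum material condition)
GO = 30.3 - 0.052 = 30.248
NO-GO = nominal + upper_tol (largest hole = least material condition)
NO-GO = 30.3 + 0.241 = 30.541
spread = NO-GO - GO = 30.541 - 30.248 = 0.2930

0.2930


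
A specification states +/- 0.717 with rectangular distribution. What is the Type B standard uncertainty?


u_B = half_width / sqrt(3)
u_B = 0.717 / 1.7320508
u_B = 0.4140

0.4140


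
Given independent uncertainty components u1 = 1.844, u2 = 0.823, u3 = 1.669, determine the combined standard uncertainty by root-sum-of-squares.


uc = sqrt(1.844^2 + 0.823^2 + 1.669^2)
uc = sqrt(6.863226)
uc = 2.6198

2.6198


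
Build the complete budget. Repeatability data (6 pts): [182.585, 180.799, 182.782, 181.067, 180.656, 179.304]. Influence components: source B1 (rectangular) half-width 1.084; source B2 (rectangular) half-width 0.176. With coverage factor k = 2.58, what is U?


mean = (182.585 + 180.799 + 182.782 + 181.067 + 180.656 + 179.304) / 6 = 181.1988333
s = sqrt(sum((x - mean)^2)/(n-1)) = 1.3030873
u_A = s / sqrt(n) = 1.3030873 / sqrt(6) = 0.53198316
u_B1 = 1.084 / sqrt(3) = 0.62584769
u_B2 = 0.176 / sqrt(3) = 0.10161365
uc = sqrt(0.53198316^2 + 0.62584769^2 + 0.10161365^2) = 0.82765739
U = k * uc = 2.58 * 0.82765739
U = 2.1354

2.1354


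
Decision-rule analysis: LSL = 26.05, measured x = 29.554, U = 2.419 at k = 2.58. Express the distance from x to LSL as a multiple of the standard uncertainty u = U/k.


u = U / k = 2.419 / 2.58 = 0.9375969
margin = |LSL - x| = |26.05 - 29.554| = 3.504
z = margin / u = 3.504 / 0.9375969
z = 3.7372

3.7372


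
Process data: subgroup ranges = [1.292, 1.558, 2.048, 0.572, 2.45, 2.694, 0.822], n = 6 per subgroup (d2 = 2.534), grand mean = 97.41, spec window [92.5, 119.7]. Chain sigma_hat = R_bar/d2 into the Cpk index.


R_bar = (1.292 + 1.558 + 2.048 + 0.572 + 2.45 + 2.694 + 0.822) / 7 = 1.6337143
sigma = R_bar / d2 = 1.6337143 / 2.534 = 0.64471756
Cp = (USL - LSL)/(6*sigma) = (119.7 - 92.5)/(6*0.64471756) = 7.0315
Cpu = (119.7 - 97.41)/(3*0.64471756) = 11.5244
Cpl = (97.41 - 92.5)/(3*0.64471756) = 2.5386
Cpk = min(Cpu, Cpl) = 2.5386

2.5386


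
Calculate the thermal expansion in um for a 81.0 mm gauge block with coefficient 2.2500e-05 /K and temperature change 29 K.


dL = L * alpha * dT
= 81.0 * 2.2500e-05 * 29
= 0.0528525 mm
dL_um = 0.0528525 * 1000 = 52.8525 um

52.8525


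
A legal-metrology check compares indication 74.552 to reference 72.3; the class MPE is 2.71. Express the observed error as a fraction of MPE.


e = indication - reference = 74.552 - 72.3 = 2.2520
|e| = 2.2520
ratio = |e| / MPE = 2.2520 / 2.71
ratio = 0.8310

0.8310


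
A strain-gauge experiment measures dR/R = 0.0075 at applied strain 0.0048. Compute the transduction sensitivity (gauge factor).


GF = (dR/R) / epsilon
= 0.0075 / 0.0048
= 1.5625

1.5625


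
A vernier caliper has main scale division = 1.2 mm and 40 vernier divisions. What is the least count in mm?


LC = MSD / n_div
= 1.2 / 40
= 0.0300

0.0300


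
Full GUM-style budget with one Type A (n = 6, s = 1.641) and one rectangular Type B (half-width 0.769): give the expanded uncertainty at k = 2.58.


u_A = s / sqrt(n) = 1.641 / sqrt(6) = 0.66993544
u_B = half_width / sqrt(3) = 0.769 / sqrt(3) = 0.44398236
uc = sqrt(u_A^2 + u_B^2) = sqrt(0.66993544^2 + 0.44398236^2) = 0.80370009
U = k * uc = 2.58 * 0.80370009
U = 2.0735

2.0735


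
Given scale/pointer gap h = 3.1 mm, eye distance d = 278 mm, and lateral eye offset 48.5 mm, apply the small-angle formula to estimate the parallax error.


error = h * offset / d
= 3.1 * 48.5 / 278
= 0.5408

0.5408


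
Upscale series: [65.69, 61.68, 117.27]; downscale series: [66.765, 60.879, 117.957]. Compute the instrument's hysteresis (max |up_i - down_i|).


|65.69 - 66.765| = 1.0750
|61.68 - 60.879| = 0.8010
|117.27 - 117.957| = 0.6870
hysteresis = max(diffs) = 1.0750

1.0750


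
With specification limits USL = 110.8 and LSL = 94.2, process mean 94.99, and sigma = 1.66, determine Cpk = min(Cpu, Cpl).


Cpu = (USL - mean) / (3*sigma) = (110.8 - 94.99) / (3*1.66) = 3.1747
Cpl = (mean - LSL) / (3*sigma) = (94.99 - 94.2) / (3*1.66) = 0.1586
Cpk = min(Cpu, Cpl) = 0.1586

0.1586


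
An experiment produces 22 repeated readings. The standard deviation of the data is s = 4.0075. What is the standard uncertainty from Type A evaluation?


u_A = s / sqrt(n)
u_A = 4.0075 / sqrt(22)
u_A = 4.0075 / 4.6904158
u_A = 0.8544

0.8544


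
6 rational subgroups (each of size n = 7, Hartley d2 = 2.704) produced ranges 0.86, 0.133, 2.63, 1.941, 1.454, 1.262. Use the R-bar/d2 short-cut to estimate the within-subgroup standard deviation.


R_bar = (0.86 + 0.133 + 2.63 + 1.941 + 1.454 + 1.262) / 6
R_bar = 8.28 / 6 = 1.38
sigma_hat = R_bar / d2 = 1.38 / 2.704 = 0.5104

0.5104


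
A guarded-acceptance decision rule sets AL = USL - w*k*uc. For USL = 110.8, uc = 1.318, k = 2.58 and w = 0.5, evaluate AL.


U = k * uc = 2.58 * 1.318 = 3.40044
guard band g = w * U = 0.5 * 3.40044 = 1.70022
AL = USL - g = 110.8 - 1.70022
AL = 109.0998

109.0998


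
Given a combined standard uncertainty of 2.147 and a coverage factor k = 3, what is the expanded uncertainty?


U = k * uc
U = 3 * 2.147
U = 6.4410

6.4410


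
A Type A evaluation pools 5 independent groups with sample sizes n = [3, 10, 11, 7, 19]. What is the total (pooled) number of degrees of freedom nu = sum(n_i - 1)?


nu = sum_i (n_i - 1)
nu = ((3 - 1) + (10 - 1) + (11 - 1) + (7 - 1) + (19 - 1))
nu = 2 + 9 + 10 + 6 + 18
nu = 45

45


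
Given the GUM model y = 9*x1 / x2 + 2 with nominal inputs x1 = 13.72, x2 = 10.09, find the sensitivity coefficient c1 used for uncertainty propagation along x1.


y = 9*x1 / x2 + 2
dy/dx1 = 9/x2
Evaluate at x2 = 10.09: c1 = 9 / 10.09
c1 = 0.8920

0.8920


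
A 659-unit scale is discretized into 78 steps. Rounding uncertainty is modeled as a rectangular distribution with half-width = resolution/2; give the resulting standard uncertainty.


resolution = range / divisions
resolution = 659 / 78 = 8.4487179
u_res = resolution / (2*sqrt(3))
u_res = 8.4487179 / 3.4641016
u_res = 2.4389

2.4389


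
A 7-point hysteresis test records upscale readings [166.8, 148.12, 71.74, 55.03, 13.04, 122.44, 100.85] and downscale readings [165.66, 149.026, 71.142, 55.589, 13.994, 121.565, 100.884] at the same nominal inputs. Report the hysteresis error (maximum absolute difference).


|166.8 - 165.66| = 1.1400
|148.12 - 149.026| = 0.9060
|71.74 - 71.142| = 0.5980
|55.03 - 55.589| = 0.5590
|13.04 - 13.994| = 0.9540
|122.44 - 121.565| = 0.8750
|100.85 - 100.884| = 0.0340
hysteresis = max(diffs) = 1.1400

1.1400


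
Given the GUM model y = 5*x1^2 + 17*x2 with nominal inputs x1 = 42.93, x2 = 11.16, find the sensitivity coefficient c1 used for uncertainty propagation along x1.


y = 5*x1^2 + 17*x2
dy/dx1 = 2*5*x1
Evaluate at x1 = 42.93: c1 = 10 * 42.93
c1 = 429.3000

429.3000


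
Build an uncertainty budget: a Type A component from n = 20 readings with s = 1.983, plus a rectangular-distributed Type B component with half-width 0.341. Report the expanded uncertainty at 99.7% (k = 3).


u_A = s / sqrt(n) = 1.983 / sqrt(20) = 0.44341228
u_B = half_width / sqrt(3) = 0.341 / sqrt(3) = 0.19687644
uc = sqrt(u_A^2 + u_B^2) = sqrt(0.44341228^2 + 0.19687644^2) = 0.48515439
U = k * uc = 3 * 0.48515439
U = 1.4555

1.4555


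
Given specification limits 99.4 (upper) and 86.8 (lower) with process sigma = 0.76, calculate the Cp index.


Cp = (USL - LSL) / (6 * sigma)
= (99.4 - 86.8) / (6 * 0.76)
= 12.6000 / 4.5600
= 2.7632

2.7632


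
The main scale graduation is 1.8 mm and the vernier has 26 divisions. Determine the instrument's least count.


LC = MSD / n_div
= 1.8 / 26
= 0.0692

0.0692


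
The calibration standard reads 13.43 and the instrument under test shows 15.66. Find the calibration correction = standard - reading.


Correction = standard - reading
= 13.43 - 15.66
= -2.2300

-2.2300


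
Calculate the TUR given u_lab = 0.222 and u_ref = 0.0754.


TUR = u_lab / u_ref
= 0.222 / 0.0754
= 2.9443

2.9443


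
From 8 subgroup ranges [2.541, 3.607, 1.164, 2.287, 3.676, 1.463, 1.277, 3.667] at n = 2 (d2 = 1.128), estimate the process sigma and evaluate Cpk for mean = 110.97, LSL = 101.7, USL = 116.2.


R_bar = (2.541 + 3.607 + 1.164 + 2.287 + 3.676 + 1.463 + 1.277 + 3.667) / 8 = 2.46025
sigma = R_bar / d2 = 2.46025 / 1.128 = 2.1810727
Cp = (USL - LSL)/(6*sigma) = (116.2 - 101.7)/(6*2.1810727) = 1.1080
Cpu = (116.2 - 110.97)/(3*2.1810727) = 0.7993
Cpl = (110.97 - 101.7)/(3*2.1810727) = 1.4167
Cpk = min(Cpu, Cpl) = 0.7993

0.7993


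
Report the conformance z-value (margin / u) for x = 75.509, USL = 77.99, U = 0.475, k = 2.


u = U / k = 0.475 / 2 = 0.2375
margin = |USL - x| = |77.99 - 75.509| = 2.481
z = margin / u = 2.481 / 0.2375
z = 10.4463

10.4463


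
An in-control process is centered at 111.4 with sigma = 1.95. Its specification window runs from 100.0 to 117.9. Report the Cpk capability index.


Cpu = (USL - mean) / (3*sigma) = (117.9 - 111.4) / (3*1.95) = 1.1111
Cpl = (mean - LSL) / (3*sigma) = (111.4 - 100.0) / (3*1.95) = 1.9487
Cpk = min(Cpu, Cpl) = 1.1111

1.1111


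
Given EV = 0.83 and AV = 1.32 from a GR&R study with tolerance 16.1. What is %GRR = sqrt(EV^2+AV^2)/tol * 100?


GRR = sqrt(EV^2 + AV^2) = sqrt(0.83^2 + 1.32^2) = 1.5592626
%GRR = GRR / tol * 100 = 1.5592626 / 16.1 * 100
%GRR = 9.6849

9.6849


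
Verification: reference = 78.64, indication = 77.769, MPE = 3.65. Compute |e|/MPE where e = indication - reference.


e = indication - reference = 77.769 - 78.64 = -0.8710
|e| = 0.8710
ratio = |e| / MPE = 0.8710 / 3.65
ratio = 0.2386

0.2386


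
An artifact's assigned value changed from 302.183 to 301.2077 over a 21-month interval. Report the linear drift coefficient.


rate = (v2 - v1) / months
= (301.2077 - 302.183) / 21
= -0.9753 / 21
= -0.0464

-0.0464


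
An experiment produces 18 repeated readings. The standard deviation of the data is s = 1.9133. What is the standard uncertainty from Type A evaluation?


u_A = s / sqrt(n)
u_A = 1.9133 / sqrt(18)
u_A = 1.9133 / 4.2426407
u_A = 0.4510

0.4510


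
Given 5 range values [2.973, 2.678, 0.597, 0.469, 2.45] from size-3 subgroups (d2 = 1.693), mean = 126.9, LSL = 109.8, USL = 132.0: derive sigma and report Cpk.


R_bar = (2.973 + 2.678 + 0.597 + 0.469 + 2.45) / 5 = 1.8334
sigma = R_bar / d2 = 1.8334 / 1.693 = 1.0829297
Cp = (USL - LSL)/(6*sigma) = (132.0 - 109.8)/(6*1.0829297) = 3.4167
Cpu = (132.0 - 126.9)/(3*1.0829297) = 1.5698
Cpl = (126.9 - 109.8)/(3*1.0829297) = 5.2635
Cpk = min(Cpu, Cpl) = 1.5698

1.5698


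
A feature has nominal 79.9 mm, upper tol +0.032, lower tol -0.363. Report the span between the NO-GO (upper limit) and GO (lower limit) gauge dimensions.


GO = nominal - lower_tol (smallest hole = maximum material condition)
GO = 79.9 - 0.363 = 79.537
NO-GO = nominal + upper_tol (largest hole = least material condition)
NO-GO = 79.9 + 0.032 = 79.932
spread = NO-GO - GO = 79.932 - 79.537 = 0.3950

0.3950


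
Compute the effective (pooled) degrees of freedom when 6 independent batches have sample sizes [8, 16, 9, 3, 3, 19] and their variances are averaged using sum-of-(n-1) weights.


nu = sum_i (n_i - 1)
nu = ((8 - 1) + (16 - 1) + (9 - 1) + (3 - 1) + (3 - 1) + (19 - 1))
nu = 7 + 15 + 8 + 2 + 2 + 18
nu = 52

52


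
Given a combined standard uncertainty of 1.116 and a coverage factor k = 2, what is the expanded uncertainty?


U = k * uc
U = 2 * 1.116
U = 2.2320

2.2320


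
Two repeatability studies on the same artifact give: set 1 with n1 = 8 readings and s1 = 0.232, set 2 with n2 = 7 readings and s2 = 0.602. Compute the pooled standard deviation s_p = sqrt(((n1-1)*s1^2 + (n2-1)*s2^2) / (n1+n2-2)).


s_p = sqrt(((n1-1)*s1^2 + (n2-1)*s2^2) / (n1+n2-2))
numerator = (8-1)*0.232^2 + (7-1)*0.602^2 = 0.376768 + 2.174424 = 2.551192
denominator = 8 + 7 - 2 = 13
s_p^2 = 2.551192 / 13 = 0.19624554
s_p = sqrt(0.19624554) = 0.4430

0.4430


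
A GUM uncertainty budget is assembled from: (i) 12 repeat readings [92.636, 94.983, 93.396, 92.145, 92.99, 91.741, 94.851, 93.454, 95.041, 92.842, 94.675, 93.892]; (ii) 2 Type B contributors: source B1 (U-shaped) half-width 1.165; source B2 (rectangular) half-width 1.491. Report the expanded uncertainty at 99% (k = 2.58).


mean = (92.636 + 94.983 + 93.396 + 92.145 + 92.99 + 91.741 + 94.851 + 93.454 + 95.041 + 92.842 + 94.675 + 93.892) / 12 = 93.55383333
s = sqrt(sum((x - mean)^2)/(n-1)) = 1.139429
u_A = s / sqrt(n) = 1.139429 / sqrt(12) = 0.32892482
u_B1 = 1.165 / sqrt(2) = 0.8237794
u_B2 = 1.491 / sqrt(3) = 0.86082925
uc = sqrt(0.32892482^2 + 0.8237794^2 + 0.86082925^2) = 1.2360546
U = k * uc = 2.58 * 1.2360546
U = 3.1890

3.1890


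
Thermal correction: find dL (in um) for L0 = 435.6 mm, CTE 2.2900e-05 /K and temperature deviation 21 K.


dL = L * alpha * dT
= 435.6 * 2.2900e-05 * 21
= 0.2094800 mm
dL_um = 0.2094800 * 1000 = 209.4800 um

209.4800


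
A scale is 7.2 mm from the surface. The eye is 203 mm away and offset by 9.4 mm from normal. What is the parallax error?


error = h * offset / d
= 7.2 * 9.4 / 203
= 0.3334

0.3334


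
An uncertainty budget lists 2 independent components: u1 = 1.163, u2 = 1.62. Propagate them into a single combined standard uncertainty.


uc = sqrt(1.163^2 + 1.62^2)
uc = sqrt(3.976969)
uc = 1.9942

1.9942


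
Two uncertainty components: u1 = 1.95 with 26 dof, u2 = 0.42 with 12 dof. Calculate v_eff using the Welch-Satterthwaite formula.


uc = sqrt(u1^2 + u2^2) = sqrt(1.95^2 + 0.42^2) = 1.994718
v_eff = uc^4 / (u1^4/v1 + u2^4/v2)
= 1.994718^4 / (1.95^4/26 + 0.42^4/12)
= 15.831644 / 0.5587087
v_eff = 28.3361

28.3361


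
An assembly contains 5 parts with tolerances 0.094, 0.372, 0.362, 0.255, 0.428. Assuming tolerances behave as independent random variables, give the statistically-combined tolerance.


RSS = sqrt(0.094^2 + 0.372^2 + 0.362^2 + 0.255^2 + 0.428^2)
= sqrt(0.526473)
= 0.7256

0.7256


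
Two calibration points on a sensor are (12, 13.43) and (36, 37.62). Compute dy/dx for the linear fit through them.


slope = (y2 - y1) / (x2 - x1)
= (37.62 - 13.43) / (36 - 12)
= 24.1900 / 24
= 1.0079

1.0079


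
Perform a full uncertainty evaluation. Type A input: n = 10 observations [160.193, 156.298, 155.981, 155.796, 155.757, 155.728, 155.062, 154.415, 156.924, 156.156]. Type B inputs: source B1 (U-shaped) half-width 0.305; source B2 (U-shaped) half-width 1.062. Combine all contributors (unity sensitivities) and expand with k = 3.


mean = (160.193 + 156.298 + 155.981 + 155.796 + 155.757 + 155.728 + 155.062 + 154.415 + 156.924 + 156.156) / 10 = 156.231
s = sqrt(sum((x - mean)^2)/(n-1)) = 1.5485346
u_A = s / sqrt(n) = 1.5485346 / sqrt(10) = 0.48968964
u_B1 = 0.305 / sqrt(2) = 0.21566757
u_B2 = 1.062 / sqrt(2) = 0.7509474
uc = sqrt(0.48968964^2 + 0.21566757^2 + 0.7509474^2) = 0.92207941
U = k * uc = 3 * 0.92207941
U = 2.7662

2.7662


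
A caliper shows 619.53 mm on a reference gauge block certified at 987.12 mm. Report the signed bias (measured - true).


Systematic error = measured - true
= 619.53 - 987.12
= -367.5900

-367.5900


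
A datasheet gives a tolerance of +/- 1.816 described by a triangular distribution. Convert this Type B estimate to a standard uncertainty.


u_B = half_width / sqrt(6)
u_B = 1.816 / 2.4494897
u_B = 0.7414

0.7414


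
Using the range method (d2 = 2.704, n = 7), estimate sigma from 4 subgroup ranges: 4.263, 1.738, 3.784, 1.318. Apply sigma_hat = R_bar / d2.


R_bar = (4.263 + 1.738 + 3.784 + 1.318) / 4
R_bar = 11.103 / 4 = 2.77575
sigma_hat = R_bar / d2 = 2.77575 / 2.704 = 1.0265

1.0265


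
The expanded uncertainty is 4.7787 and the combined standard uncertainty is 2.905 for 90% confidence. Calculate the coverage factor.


k = U / uc
k = 4.7787 / 2.905
k = 1.645

1.645


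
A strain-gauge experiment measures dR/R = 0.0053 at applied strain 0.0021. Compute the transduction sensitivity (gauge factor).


GF = (dR/R) / epsilon
= 0.0053 / 0.0021
= 2.5238

2.5238


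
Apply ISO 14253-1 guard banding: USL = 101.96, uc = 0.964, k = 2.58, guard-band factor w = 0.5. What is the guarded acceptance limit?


U = k * uc = 2.58 * 0.964 = 2.48712
guard band g = w * U = 0.5 * 2.48712 = 1.24356
AL = USL - g = 101.96 - 1.24356
AL = 100.7164

100.7164


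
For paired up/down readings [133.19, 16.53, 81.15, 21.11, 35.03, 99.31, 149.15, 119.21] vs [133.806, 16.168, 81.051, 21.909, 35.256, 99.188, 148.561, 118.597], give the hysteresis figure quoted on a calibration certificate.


|133.19 - 133.806| = 0.6160
|16.53 - 16.168| = 0.3620
|81.15 - 81.051| = 0.0990
|21.11 - 21.909| = 0.7990
|35.03 - 35.256| = 0.2260
|99.31 - 99.188| = 0.1220
|149.15 - 148.561| = 0.5890
|119.21 - 118.597| = 0.6130
hysteresis = max(diffs) = 0.7990

0.7990


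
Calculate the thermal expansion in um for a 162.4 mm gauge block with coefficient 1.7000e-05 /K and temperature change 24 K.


dL = L * alpha * dT
= 162.4 * 1.7000e-05 * 24
= 0.0662592 mm
dL_um = 0.0662592 * 1000 = 66.2592 um

66.2592


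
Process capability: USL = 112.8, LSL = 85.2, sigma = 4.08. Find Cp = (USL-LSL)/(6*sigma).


Cp = (USL - LSL) / (6 * sigma)
= (112.8 - 85.2) / (6 * 4.08)
= 27.6000 / 24.4800
= 1.1275

1.1275


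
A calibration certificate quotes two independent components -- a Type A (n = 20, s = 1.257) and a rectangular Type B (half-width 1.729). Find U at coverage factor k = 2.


u_A = s / sqrt(n) = 1.257 / sqrt(20) = 0.28107374
u_B = half_width / sqrt(3) = 1.729 / sqrt(3) = 0.99823862
uc = sqrt(u_A^2 + u_B^2) = sqrt(0.28107374^2 + 0.99823862^2) = 1.0370549
U = k * uc = 2 * 1.0370549
U = 2.0741

2.0741


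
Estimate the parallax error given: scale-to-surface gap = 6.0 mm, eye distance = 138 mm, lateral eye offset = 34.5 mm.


error = h * offset / d
= 6.0 * 34.5 / 138
= 1.5000

1.5000


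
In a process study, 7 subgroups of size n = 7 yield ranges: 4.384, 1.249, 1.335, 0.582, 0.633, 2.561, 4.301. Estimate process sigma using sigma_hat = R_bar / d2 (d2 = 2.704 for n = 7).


R_bar = (4.384 + 1.249 + 1.335 + 0.582 + 0.633 + 2.561 + 4.301) / 7
R_bar = 15.045 / 7 = 2.1492857
sigma_hat = R_bar / d2 = 2.1492857 / 2.704 = 0.7949

0.7949


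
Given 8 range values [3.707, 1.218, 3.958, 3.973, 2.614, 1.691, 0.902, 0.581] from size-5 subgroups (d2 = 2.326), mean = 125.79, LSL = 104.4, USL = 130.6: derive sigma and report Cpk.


R_bar = (3.707 + 1.218 + 3.958 + 3.973 + 2.614 + 1.691 + 0.902 + 0.581) / 8 = 2.3305
sigma = R_bar / d2 = 2.3305 / 2.326 = 1.0019347
Cp = (USL - LSL)/(6*sigma) = (130.6 - 104.4)/(6*1.0019347) = 4.3582
Cpu = (130.6 - 125.79)/(3*1.0019347) = 1.6002
Cpl = (125.79 - 104.4)/(3*1.0019347) = 7.1162
Cpk = min(Cpu, Cpl) = 1.6002

1.6002


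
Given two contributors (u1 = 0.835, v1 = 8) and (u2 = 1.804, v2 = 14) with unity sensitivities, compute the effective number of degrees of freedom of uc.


uc = sqrt(u1^2 + u2^2) = sqrt(0.835^2 + 1.804^2) = 1.9878735
v_eff = uc^4 / (u1^4/v1 + u2^4/v2)
= 1.9878735^4 / (0.835^4/8 + 1.804^4/14)
= 15.615467 / 0.8172813
v_eff = 19.1066

19.1066


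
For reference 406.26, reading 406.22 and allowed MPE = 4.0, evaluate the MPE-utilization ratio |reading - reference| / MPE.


e = indication - reference = 406.22 - 406.26 = -0.0400
|e| = 0.0400
ratio = |e| / MPE = 0.0400 / 4.0
ratio = 0.0100

0.0100


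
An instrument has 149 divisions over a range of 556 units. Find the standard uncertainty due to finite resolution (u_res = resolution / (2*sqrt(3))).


resolution = range / divisions
resolution = 556 / 149 = 3.7315436
u_res = resolution / (2*sqrt(3))
u_res = 3.7315436 / 3.4641016
u_res = 1.0772

1.0772


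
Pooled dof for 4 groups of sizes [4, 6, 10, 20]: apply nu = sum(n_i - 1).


nu = sum_i (n_i - 1)
nu = ((4 - 1) + (6 - 1) + (10 - 1) + (20 - 1))
nu = 3 + 5 + 9 + 19
nu = 36

36


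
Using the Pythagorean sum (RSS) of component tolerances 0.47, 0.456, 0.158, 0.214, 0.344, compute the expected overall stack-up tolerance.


RSS = sqrt(0.47^2 + 0.456^2 + 0.158^2 + 0.214^2 + 0.344^2)
= sqrt(0.617932)
= 0.7861

0.7861


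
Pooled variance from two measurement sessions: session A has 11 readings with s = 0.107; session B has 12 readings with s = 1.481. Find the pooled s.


s_p = sqrt(((n1-1)*s1^2 + (n2-1)*s2^2) / (n1+n2-2))
numerator = (11-1)*0.107^2 + (12-1)*1.481^2 = 0.11449 + 24.126971 = 24.241461
denominator = 11 + 12 - 2 = 21
s_p^2 = 24.241461 / 21 = 1.1543553
s_p = sqrt(1.1543553) = 1.0744

1.0744


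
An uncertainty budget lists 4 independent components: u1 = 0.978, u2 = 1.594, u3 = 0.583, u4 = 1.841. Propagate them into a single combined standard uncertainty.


uc = sqrt(0.978^2 + 1.594^2 + 0.583^2 + 1.841^2)
uc = sqrt(7.22649)
uc = 2.6882

2.6882


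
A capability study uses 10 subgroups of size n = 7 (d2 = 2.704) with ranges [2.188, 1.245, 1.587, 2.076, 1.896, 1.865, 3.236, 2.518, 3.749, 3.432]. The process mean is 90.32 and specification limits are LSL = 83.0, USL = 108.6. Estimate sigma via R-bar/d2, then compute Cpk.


R_bar = (2.188 + 1.245 + 1.587 + 2.076 + 1.896 + 1.865 + 3.236 + 2.518 + 3.749 + 3.432) / 10 = 2.3792
sigma = R_bar / d2 = 2.3792 / 2.704 = 0.87988166
Cp = (USL - LSL)/(6*sigma) = (108.6 - 83.0)/(6*0.87988166) = 4.8491
Cpu = (108.6 - 90.32)/(3*0.87988166) = 6.9252
Cpl = (90.32 - 83.0)/(3*0.87988166) = 2.7731
Cpk = min(Cpu, Cpl) = 2.7731

2.7731


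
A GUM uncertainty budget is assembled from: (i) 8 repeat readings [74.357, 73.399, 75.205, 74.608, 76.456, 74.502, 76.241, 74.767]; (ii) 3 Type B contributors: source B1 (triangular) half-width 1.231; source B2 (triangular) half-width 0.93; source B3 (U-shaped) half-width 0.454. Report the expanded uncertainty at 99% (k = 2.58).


mean = (74.357 + 73.399 + 75.205 + 74.608 + 76.456 + 74.502 + 76.241 + 74.767) / 8 = 74.941875
s = sqrt(sum((x - mean)^2)/(n-1)) = 1.0076579
u_A = s / sqrt(n) = 1.0076579 / sqrt(8) = 0.35626087
u_B1 = 1.231 / sqrt(6) = 0.50255365
u_B2 = 0.93 / sqrt(6) = 0.37967091
u_B3 = 0.454 / sqrt(2) = 0.32102648
uc = sqrt(0.35626087^2 + 0.50255365^2 + 0.37967091^2 + 0.32102648^2) = 0.79163753
U = k * uc = 2.58 * 0.79163753
U = 2.0424

2.0424


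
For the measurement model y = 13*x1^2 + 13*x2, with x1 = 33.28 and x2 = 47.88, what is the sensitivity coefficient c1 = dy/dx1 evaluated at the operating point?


y = 13*x1^2 + 13*x2
dy/dx1 = 2*13*x1
Evaluate at x1 = 33.28: c1 = 26 * 33.28
c1 = 865.2800

865.2800


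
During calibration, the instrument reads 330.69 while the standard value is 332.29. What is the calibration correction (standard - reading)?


Correction = standard - reading
= 332.29 - 330.69
= 1.6000

1.6000


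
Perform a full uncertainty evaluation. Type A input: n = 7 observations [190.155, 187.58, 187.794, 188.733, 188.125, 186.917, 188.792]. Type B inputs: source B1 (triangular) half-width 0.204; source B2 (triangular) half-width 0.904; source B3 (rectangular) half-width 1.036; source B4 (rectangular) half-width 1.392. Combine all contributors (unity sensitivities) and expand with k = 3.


mean = (190.155 + 187.58 + 187.794 + 188.733 + 188.125 + 186.917 + 188.792) / 7 = 188.2994286
s = sqrt(sum((x - mean)^2)/(n-1)) = 1.0478809
u_A = s / sqrt(n) = 1.0478809 / sqrt(7) = 0.39606175
u_B1 = 0.204 / sqrt(6) = 0.083282651
u_B2 = 0.904 / sqrt(6) = 0.36905645
u_B3 = 1.036 / sqrt(3) = 0.59813488
u_B4 = 1.392 / sqrt(3) = 0.80367157
uc = sqrt(0.39606175^2 + 0.083282651^2 + 0.36905645^2 + 0.59813488^2 + 0.80367157^2) = 1.141778
U = k * uc = 3 * 1.141778
U = 3.4253

3.4253


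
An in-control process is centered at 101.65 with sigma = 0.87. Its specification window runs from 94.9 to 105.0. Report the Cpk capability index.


Cpu = (USL - mean) / (3*sigma) = (105.0 - 101.65) / (3*0.87) = 1.2835
Cpl = (mean - LSL) / (3*sigma) = (101.65 - 94.9) / (3*0.87) = 2.5862
Cpk = min(Cpu, Cpl) = 1.2835

1.2835


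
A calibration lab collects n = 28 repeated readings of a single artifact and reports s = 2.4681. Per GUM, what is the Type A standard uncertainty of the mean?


u_A = s / sqrt(n)
u_A = 2.4681 / sqrt(28)
u_A = 2.4681 / 5.2915026
u_A = 0.4664

0.4664


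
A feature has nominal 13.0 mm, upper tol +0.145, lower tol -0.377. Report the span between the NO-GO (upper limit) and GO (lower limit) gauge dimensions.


GO = nominal - lower_tol (smallest hole = maximum material condition)
GO = 13.0 - 0.377 = 12.623
NO-GO = nominal + upper_tol (largest hole = least material condition)
NO-GO = 13.0 + 0.145 = 13.145
spread = NO-GO - GO = 13.145 - 12.623 = 0.5220

0.5220


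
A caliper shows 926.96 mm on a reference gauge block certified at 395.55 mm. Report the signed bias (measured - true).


Systematic error = measured - true
= 926.96 - 395.55
= 531.4100

531.4100


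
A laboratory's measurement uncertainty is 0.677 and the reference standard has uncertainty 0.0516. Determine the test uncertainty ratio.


TUR = u_lab / u_ref
= 0.677 / 0.0516
= 13.1202

13.1202


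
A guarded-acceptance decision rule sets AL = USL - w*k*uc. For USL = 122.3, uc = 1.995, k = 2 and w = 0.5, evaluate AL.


U = k * uc = 2 * 1.995 = 3.99
guard band g = w * U = 0.5 * 3.99 = 1.995
AL = USL - g = 122.3 - 1.995
AL = 120.3050

120.3050


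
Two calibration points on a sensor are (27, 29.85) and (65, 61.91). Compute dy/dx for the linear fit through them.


slope = (y2 - y1) / (x2 - x1)
= (61.91 - 29.85) / (65 - 27)
= 32.0600 / 38
= 0.8437

0.8437


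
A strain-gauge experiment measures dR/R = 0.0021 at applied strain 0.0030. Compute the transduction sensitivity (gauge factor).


GF = (dR/R) / epsilon
= 0.0021 / 0.0030
= 0.7000

0.7000


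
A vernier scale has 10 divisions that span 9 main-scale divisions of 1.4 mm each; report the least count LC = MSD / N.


LC = MSD / n_div
= 1.4 / 10
= 0.1400

0.1400


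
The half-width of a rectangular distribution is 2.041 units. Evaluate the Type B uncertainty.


u_B = half_width / sqrt(3)
u_B = 2.041 / 1.7320508
u_B = 1.1784

1.1784


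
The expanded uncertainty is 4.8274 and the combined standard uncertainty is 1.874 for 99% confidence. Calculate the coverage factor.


k = U / uc
k = 4.8274 / 1.874
k = 2.576

2.576


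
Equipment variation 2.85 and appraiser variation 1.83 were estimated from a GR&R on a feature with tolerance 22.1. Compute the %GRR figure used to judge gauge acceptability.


GRR = sqrt(EV^2 + AV^2) = sqrt(2.85^2 + 1.83^2) = 3.3869455
%GRR = GRR / tol * 100 = 3.3869455 / 22.1 * 100
%GRR = 15.3255

15.3255


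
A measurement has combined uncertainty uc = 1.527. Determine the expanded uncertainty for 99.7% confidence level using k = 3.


U = k * uc
U = 3 * 1.527
U = 4.5810

4.5810


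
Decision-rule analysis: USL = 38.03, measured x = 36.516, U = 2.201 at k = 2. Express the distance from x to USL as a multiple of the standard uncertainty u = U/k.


u = U / k = 2.201 / 2 = 1.1005
margin = |USL - x| = |38.03 - 36.516| = 1.514
z = margin / u = 1.514 / 1.1005
z = 1.3757

1.3757


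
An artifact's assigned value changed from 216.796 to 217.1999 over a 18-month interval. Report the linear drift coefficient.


rate = (v2 - v1) / months
= (217.1999 - 216.796) / 18
= 0.4039 / 18
= 0.0224

0.0224


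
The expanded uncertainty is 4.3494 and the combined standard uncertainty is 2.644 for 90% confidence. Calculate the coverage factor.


k = U / uc
k = 4.3494 / 2.644
k = 1.645

1.645


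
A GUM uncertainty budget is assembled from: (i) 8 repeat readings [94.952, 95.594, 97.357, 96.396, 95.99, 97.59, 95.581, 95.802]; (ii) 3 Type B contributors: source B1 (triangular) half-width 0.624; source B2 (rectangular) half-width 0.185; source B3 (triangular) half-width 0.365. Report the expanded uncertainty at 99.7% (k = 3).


mean = (94.952 + 95.594 + 97.357 + 96.396 + 95.99 + 97.59 + 95.581 + 95.802) / 8 = 96.15775
s = sqrt(sum((x - mean)^2)/(n-1)) = 0.91067397
u_A = s / sqrt(n) = 0.91067397 / sqrt(8) = 0.32197187
u_B1 = 0.624 / sqrt(6) = 0.25474693
u_B2 = 0.185 / sqrt(3) = 0.1068098
u_B3 = 0.365 / sqrt(6) = 0.14901063
uc = sqrt(0.32197187^2 + 0.25474693^2 + 0.1068098^2 + 0.14901063^2) = 0.44963806
U = k * uc = 3 * 0.44963806
U = 1.3489

1.3489


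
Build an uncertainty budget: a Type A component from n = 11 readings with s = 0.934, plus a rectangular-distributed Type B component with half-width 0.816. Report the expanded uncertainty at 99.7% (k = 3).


u_A = s / sqrt(n) = 0.934 / sqrt(11) = 0.2816116
u_B = half_width / sqrt(3) = 0.816 / sqrt(3) = 0.47111782
uc = sqrt(u_A^2 + u_B^2) = sqrt(0.2816116^2 + 0.47111782^2) = 0.54886892
U = k * uc = 3 * 0.54886892
U = 1.6466

1.6466


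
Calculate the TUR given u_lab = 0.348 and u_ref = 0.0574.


TUR = u_lab / u_ref
= 0.348 / 0.0574
= 6.0627

6.0627


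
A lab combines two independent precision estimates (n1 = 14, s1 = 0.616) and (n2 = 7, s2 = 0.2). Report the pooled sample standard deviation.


s_p = sqrt(((n1-1)*s1^2 + (n2-1)*s2^2) / (n1+n2-2))
numerator = (14-1)*0.616^2 + (7-1)*0.2^2 = 4.932928 + 0.24 = 5.172928
denominator = 14 + 7 - 2 = 19
s_p^2 = 5.172928 / 19 = 0.27225937
s_p = sqrt(0.27225937) = 0.5218

0.5218


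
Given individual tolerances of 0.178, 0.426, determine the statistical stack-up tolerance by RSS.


RSS = sqrt(0.178^2 + 0.426^2)
= sqrt(0.21316)
= 0.4617

0.4617


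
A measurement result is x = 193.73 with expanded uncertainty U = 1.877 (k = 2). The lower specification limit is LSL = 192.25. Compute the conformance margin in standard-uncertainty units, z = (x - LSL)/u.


u = U / k = 1.877 / 2 = 0.9385
margin = |LSL - x| = |192.25 - 193.73| = 1.48
z = margin / u = 1.48 / 0.9385
z = 1.5770

1.5770


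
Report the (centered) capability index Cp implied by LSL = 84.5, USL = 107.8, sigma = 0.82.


Cp = (USL - LSL) / (6 * sigma)
= (107.8 - 84.5) / (6 * 0.82)
= 23.3000 / 4.9200
= 4.7358

4.7358


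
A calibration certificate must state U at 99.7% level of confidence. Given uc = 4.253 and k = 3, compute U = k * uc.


U = k * uc
U = 3 * 4.253
U = 12.7590

12.7590


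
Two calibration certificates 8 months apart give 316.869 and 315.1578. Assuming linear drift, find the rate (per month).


rate = (v2 - v1) / months
= (315.1578 - 316.869) / 8
= -1.7112 / 8
= -0.2139

-0.2139


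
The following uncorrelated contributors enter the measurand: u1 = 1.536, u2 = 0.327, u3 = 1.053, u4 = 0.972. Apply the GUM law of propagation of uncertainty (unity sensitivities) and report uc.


uc = sqrt(1.536^2 + 0.327^2 + 1.053^2 + 0.972^2)
uc = sqrt(4.519818)
uc = 2.1260

2.1260


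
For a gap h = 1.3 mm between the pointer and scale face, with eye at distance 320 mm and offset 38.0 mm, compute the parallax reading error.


error = h * offset / d
= 1.3 * 38.0 / 320
= 0.1544

0.1544


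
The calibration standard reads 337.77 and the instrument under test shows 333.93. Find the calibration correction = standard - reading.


Correction = standard - reading
= 337.77 - 333.93
= 3.8400

3.8400


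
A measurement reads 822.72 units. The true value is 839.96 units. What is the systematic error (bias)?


Systematic error = measured - true
= 822.72 - 839.96
= -17.2400

-17.2400


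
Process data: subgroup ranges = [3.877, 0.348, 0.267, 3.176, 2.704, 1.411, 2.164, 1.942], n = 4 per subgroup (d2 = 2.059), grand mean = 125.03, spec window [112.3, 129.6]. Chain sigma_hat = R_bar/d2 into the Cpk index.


R_bar = (3.877 + 0.348 + 0.267 + 3.176 + 2.704 + 1.411 + 2.164 + 1.942) / 8 = 1.986125
sigma = R_bar / d2 = 1.986125 / 2.059 = 0.96460661
Cp = (USL - LSL)/(6*sigma) = (129.6 - 112.3)/(6*0.96460661) = 2.9891
Cpu = (129.6 - 125.03)/(3*0.96460661) = 1.5792
Cpl = (125.03 - 112.3)/(3*0.96460661) = 4.3990
Cpk = min(Cpu, Cpl) = 1.5792

1.5792


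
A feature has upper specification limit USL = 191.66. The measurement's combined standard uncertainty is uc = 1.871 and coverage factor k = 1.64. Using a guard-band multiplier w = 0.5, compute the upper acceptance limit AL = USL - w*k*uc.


U = k * uc = 1.64 * 1.871 = 3.06844
guard band g = w * U = 0.5 * 3.06844 = 1.53422
AL = USL - g = 191.66 - 1.53422
AL = 190.1258

190.1258


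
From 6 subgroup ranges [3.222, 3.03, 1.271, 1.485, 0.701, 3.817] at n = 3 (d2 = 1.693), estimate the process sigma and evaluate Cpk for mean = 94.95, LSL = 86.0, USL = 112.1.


R_bar = (3.222 + 3.03 + 1.271 + 1.485 + 0.701 + 3.817) / 6 = 2.2543333
sigma = R_bar / d2 = 2.2543333 / 1.693 = 1.3315613
Cp = (USL - LSL)/(6*sigma) = (112.1 - 86.0)/(6*1.3315613) = 3.2668
Cpu = (112.1 - 94.95)/(3*1.3315613) = 4.2932
Cpl = (94.95 - 86.0)/(3*1.3315613) = 2.2405
Cpk = min(Cpu, Cpl) = 2.2405

2.2405


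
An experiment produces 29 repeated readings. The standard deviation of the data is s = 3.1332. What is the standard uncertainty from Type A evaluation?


u_A = s / sqrt(n)
u_A = 3.1332 / sqrt(29)
u_A = 3.1332 / 5.3851648
u_A = 0.5818

0.5818


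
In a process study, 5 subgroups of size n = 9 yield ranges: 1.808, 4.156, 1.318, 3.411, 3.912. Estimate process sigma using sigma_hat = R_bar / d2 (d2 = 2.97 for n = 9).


R_bar = (1.808 + 4.156 + 1.318 + 3.411 + 3.912) / 5
R_bar = 14.605 / 5 = 2.921
sigma_hat = R_bar / d2 = 2.921 / 2.97 = 0.9835

0.9835


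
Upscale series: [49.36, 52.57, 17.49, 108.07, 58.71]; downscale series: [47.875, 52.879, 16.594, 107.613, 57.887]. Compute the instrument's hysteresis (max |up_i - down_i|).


|49.36 - 47.875| = 1.4850
|52.57 - 52.879| = 0.3090
|17.49 - 16.594| = 0.8960
|108.07 - 107.613| = 0.4570
|58.71 - 57.887| = 0.8230
hysteresis = max(diffs) = 1.4850

1.4850


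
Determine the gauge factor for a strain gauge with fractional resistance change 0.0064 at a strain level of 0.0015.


GF = (dR/R) / epsilon
= 0.0064 / 0.0015
= 4.2667

4.2667


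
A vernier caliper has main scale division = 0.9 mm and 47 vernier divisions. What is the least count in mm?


LC = MSD / n_div
= 0.9 / 47
= 0.0191

0.0191


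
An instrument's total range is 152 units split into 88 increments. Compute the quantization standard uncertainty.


resolution = range / divisions
resolution = 152 / 88 = 1.7272727
u_res = resolution / (2*sqrt(3))
u_res = 1.7272727 / 3.4641016
u_res = 0.4986

0.4986


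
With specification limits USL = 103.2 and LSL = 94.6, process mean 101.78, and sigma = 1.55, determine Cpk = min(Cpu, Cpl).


Cpu = (USL - mean) / (3*sigma) = (103.2 - 101.78) / (3*1.55) = 0.3054
Cpl = (mean - LSL) / (3*sigma) = (101.78 - 94.6) / (3*1.55) = 1.5441
Cpk = min(Cpu, Cpl) = 0.3054

0.3054


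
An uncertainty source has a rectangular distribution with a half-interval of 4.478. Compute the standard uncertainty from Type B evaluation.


u_B = half_width / sqrt(3)
u_B = 4.478 / 1.7320508
u_B = 2.5854

2.5854


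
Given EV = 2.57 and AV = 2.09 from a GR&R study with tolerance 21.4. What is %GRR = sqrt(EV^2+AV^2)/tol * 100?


GRR = sqrt(EV^2 + AV^2) = sqrt(2.57^2 + 2.09^2) = 3.3125519
%GRR = GRR / tol * 100 = 3.3125519 / 21.4 * 100
%GRR = 15.4792

15.4792


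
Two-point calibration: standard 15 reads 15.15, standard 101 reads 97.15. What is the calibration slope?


slope = (y2 - y1) / (x2 - x1)
= (97.15 - 15.15) / (101 - 15)
= 82.0000 / 86
= 0.9535

0.9535


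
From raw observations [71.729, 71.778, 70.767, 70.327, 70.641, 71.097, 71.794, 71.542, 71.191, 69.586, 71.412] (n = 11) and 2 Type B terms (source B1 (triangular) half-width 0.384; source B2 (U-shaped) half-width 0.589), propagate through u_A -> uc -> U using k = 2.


mean = (71.729 + 71.778 + 70.767 + 70.327 + 70.641 + 71.097 + 71.794 + 71.542 + 71.191 + 69.586 + 71.412) / 11 = 71.07854545
s = sqrt(sum((x - mean)^2)/(n-1)) = 0.69600221
u_A = s / sqrt(n) = 0.69600221 / sqrt(11) = 0.20985256
u_B1 = 0.384 / sqrt(6) = 0.15676734
u_B2 = 0.589 / sqrt(2) = 0.41648589
uc = sqrt(0.20985256^2 + 0.15676734^2 + 0.41648589^2) = 0.49201076
U = k * uc = 2 * 0.49201076
U = 0.9840

0.9840
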